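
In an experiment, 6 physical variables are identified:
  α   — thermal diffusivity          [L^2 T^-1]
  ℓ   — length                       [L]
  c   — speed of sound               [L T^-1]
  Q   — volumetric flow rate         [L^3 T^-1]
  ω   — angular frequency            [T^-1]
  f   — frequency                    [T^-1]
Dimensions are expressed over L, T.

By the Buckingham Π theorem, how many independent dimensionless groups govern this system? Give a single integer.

Dimensional matrix (L×T by α×ℓ×c×Q×ω×f):
  L: [ 2  1  1  3  0  0]
  T: [-1  0 -1 -1 -1 -1]
Row reduction gives pivot columns α,ℓ; rank = 2
n=6, r=2 ⇒ 4 dimensionless groups

4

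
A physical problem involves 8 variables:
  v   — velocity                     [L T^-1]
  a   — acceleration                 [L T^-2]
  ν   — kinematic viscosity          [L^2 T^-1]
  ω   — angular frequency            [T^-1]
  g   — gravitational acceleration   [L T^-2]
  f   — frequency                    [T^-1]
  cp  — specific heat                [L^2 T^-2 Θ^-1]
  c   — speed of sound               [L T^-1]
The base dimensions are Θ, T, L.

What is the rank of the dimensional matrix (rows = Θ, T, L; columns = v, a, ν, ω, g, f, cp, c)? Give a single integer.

Dimensional matrix (Θ×T×L by v×a×ν×ω×g×f×cp×c):
  Θ: [ 0  0  0  0  0  0 -1  0]
  T: [-1 -2 -1 -1 -2 -1 -2 -1]
  L: [ 1  1  2  0  1  0  2  1]
RREF → pivots at {v,a,cp} ⇒ r = 3

3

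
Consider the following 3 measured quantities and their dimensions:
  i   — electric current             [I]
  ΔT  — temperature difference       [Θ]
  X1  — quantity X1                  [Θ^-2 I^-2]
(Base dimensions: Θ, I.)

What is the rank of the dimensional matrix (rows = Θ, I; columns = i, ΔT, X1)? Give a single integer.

Write exponents as rows Θ,I / cols i,ΔT,X1:
  Θ: [ 0  1 -2]
  I: [ 1  0 -2]
Row reduction gives pivot columns i,ΔT; rank = 2

2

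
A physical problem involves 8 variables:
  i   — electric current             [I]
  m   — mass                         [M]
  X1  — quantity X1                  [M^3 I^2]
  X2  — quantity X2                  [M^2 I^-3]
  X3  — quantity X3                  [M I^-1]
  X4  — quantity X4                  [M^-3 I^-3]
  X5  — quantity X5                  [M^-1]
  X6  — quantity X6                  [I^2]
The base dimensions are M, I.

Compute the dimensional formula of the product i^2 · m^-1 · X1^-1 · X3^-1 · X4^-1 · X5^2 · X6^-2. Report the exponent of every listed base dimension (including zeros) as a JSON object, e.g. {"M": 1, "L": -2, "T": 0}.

Exponent matrix [M,I] × [i,m,X1,X2,X3,X4,X5,X6]:
  M: [ 0  1  3  2  1 -3 -1  0]
  I: [ 1  0  2 -3 -1 -3  0  2]
  [M]: (2)·0+(-1)·1+(-1)·3+(-1)·1+(-1)·-3+(2)·-1+(-2)·0 = -4
  [I]: (2)·1+(-1)·0+(-1)·2+(-1)·-1+(-1)·-3+(2)·0+(-2)·2 = 0
⇒ M^-4

{"M": -4, "I": 0}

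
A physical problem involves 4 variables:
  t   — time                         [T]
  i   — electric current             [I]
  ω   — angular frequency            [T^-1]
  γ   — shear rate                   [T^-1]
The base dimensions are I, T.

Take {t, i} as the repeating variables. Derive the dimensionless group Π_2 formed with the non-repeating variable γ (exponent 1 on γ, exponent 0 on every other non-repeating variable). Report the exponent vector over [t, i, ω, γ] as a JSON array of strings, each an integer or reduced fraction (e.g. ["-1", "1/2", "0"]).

Dimensional matrix (I×T by t×i×ω×γ):
  I: [ 0  1  0  0]
  T: [ 1  0 -1 -1]
RREF → pivots at {t,i} ⇒ r = 2
Pivot set = {t,i}, free = {ω,γ}
RREF:
  r0: [   1    0   -1   -1]
  r1: [   0    1    0    0]
Fix exponent of γ at 1, ω at 0; solve each RREF row for its pivot's exponent:
  r0: exp(t) + (-1)·1 = 0 ⇒ exp(t) = 1
  r1: exp(i) + (0)·1 = 0 ⇒ exp(i) = 0
Π_2 = t · γ

["1", "0", "0", "1"]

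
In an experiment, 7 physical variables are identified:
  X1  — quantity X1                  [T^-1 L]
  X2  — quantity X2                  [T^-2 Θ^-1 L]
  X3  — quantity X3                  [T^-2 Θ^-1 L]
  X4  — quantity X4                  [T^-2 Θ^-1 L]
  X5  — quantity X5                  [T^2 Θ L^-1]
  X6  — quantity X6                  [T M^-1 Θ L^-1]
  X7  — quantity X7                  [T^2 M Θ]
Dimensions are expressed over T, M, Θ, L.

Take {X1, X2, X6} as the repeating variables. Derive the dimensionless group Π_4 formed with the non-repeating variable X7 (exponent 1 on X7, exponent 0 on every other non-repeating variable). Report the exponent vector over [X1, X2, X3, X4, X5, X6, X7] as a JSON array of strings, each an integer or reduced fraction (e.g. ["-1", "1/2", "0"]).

["-1", "2", "0", "0", "0", "1", "1"]

Dimensional matrix (T×M×Θ×L by X1×X2×X3×X4×X5×X6×X7):
  T: [-1 -2 -2 -2  2  1  2]
  M: [ 0  0  0  0  0 -1  1]
  Θ: [ 0 -1 -1 -1  1  1  1]
  L: [ 1  1  1  1 -1 -1  0]
RREF → pivots at {X1,X2,X6} ⇒ r = 3
Repeat: X1,X2,X6; free: X3,X4,X5,X7
RREF:
  r0: [   1    0    0    0    0    0    1]
  r1: [   0    1    1    1   -1    0   -2]
  r2: [   0    0    0    0    0    1   -1]
  r3: [   0    0    0    0    0    0    0]
Fix exponent of X7 at 1, X3 at 0, X4 at 0, X5 at 0; solve each RREF row for its pivot's exponent:
  r0: exp(X1) + (1)·1 = 0 ⇒ exp(X1) = -1
  r1: exp(X2) + (-2)·1 = 0 ⇒ exp(X2) = 2
  r2: exp(X6) + (-1)·1 = 0 ⇒ exp(X6) = 1
Π_4 = X1^-1 · X2^2 · X6 · X7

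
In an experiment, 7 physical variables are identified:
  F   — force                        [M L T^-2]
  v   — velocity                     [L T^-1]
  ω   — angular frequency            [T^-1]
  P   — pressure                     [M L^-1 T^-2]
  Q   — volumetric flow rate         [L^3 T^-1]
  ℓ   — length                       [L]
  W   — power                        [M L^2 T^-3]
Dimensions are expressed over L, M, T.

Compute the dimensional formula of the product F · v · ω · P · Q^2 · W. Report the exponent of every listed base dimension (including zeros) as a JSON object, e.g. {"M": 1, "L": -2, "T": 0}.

{"L": 9, "M": 3, "T": -11}

Dimensional matrix (L×M×T by F×v×ω×P×Q×ℓ×W):
  L: [ 1  1  0 -1  3  1  2]
  M: [ 1  0  0  1  0  0  1]
  T: [-2 -1 -1 -2 -1  0 -3]
  [L]: (1)·1+(1)·1+(1)·0+(1)·-1+(2)·3+(1)·2 = 9
  [M]: (1)·1+(1)·0+(1)·0+(1)·1+(2)·0+(1)·1 = 3
  [T]: (1)·-2+(1)·-1+(1)·-1+(1)·-2+(2)·-1+(1)·-3 = -11
⇒ L^9 M^3 T^-11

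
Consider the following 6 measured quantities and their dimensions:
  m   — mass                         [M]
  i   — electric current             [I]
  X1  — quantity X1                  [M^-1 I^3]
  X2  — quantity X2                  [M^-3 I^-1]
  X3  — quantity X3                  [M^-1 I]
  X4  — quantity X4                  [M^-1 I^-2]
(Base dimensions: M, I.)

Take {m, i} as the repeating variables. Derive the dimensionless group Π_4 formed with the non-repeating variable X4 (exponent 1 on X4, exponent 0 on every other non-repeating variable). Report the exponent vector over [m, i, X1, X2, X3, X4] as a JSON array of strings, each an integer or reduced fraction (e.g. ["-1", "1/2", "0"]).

Exponent matrix [M,I] × [m,i,X1,X2,X3,X4]:
  M: [ 1  0 -1 -3 -1 -1]
  I: [ 0  1  3 -1  1 -2]
Row reduction gives pivot columns m,i; rank = 2
Repeat: m,i; free: X1,X2,X3,X4
RREF:
  r0: [   1    0   -1   -3   -1   -1]
  r1: [   0    1    3   -1    1   -2]
Fix exponent of X4 at 1, X1 at 0, X2 at 0, X3 at 0; solve each RREF row for its pivot's exponent:
  r0: exp(m) + (-1)·1 = 0 ⇒ exp(m) = 1
  r1: exp(i) + (-2)·1 = 0 ⇒ exp(i) = 2
Π_4 = m · i^2 · X4

["1", "2", "0", "0", "0", "1"]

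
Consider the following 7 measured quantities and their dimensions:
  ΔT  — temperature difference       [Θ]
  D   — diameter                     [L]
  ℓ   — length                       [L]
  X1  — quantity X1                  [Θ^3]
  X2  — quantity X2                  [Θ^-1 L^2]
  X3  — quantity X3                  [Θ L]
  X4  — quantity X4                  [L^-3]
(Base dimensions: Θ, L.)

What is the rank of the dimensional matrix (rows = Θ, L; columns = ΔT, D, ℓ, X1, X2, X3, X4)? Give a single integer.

2

Exponent matrix [Θ,L] × [ΔT,D,ℓ,X1,X2,X3,X4]:
  Θ: [ 1  0  0  3 -1  1  0]
  L: [ 0  1  1  0  2  1 -3]
Echelon form has 2 nonzero rows (pivots: ΔT,D)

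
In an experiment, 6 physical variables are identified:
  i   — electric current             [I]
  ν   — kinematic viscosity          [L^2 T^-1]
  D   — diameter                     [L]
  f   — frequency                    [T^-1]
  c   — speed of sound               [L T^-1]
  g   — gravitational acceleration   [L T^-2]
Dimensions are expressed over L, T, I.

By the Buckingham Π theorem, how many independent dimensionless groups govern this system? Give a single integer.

3

Write exponents as rows L,T,I / cols i,ν,D,f,c,g:
  L: [ 0  2  1  0  1  1]
  T: [ 0 -1  0 -1 -1 -2]
  I: [ 1  0  0  0  0  0]
Row reduction gives pivot columns i,ν,D; rank = 3
n=6, r=3 ⇒ 3 dimensionless groups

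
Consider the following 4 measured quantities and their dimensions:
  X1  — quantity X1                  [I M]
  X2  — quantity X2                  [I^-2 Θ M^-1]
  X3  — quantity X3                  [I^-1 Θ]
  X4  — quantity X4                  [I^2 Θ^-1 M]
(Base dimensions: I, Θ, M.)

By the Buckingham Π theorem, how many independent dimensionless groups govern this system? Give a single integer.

Dimensional matrix (I×Θ×M by X1×X2×X3×X4):
  I: [ 1 -2 -1  2]
  Θ: [ 0  1  1 -1]
  M: [ 1 -1  0  1]
RREF → pivots at {X1,X2} ⇒ r = 2
4 vars − rank 2 = 2 Π groups

2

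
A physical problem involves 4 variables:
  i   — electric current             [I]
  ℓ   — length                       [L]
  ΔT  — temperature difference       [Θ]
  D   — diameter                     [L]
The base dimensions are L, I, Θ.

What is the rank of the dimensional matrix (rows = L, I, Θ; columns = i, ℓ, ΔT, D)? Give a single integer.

3

Write exponents as rows L,I,Θ / cols i,ℓ,ΔT,D:
  L: [ 0  1  0  1]
  I: [ 1  0  0  0]
  Θ: [ 0  0  1  0]
Row reduction gives pivot columns i,ℓ,ΔT; rank = 3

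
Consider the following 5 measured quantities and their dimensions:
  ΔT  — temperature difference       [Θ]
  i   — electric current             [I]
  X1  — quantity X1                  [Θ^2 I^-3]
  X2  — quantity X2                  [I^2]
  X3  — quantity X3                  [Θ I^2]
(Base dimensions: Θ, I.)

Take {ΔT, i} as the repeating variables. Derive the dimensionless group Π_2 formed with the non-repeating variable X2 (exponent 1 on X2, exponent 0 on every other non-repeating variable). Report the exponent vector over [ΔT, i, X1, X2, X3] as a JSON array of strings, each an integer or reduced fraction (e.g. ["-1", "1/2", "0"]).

["0", "-2", "0", "1", "0"]

Dimensional matrix (Θ×I by ΔT×i×X1×X2×X3):
  Θ: [ 1  0  2  0  1]
  I: [ 0  1 -3  2  2]
Row reduction gives pivot columns ΔT,i; rank = 2
Repeat: ΔT,i; free: X1,X2,X3
RREF:
  r0: [   1    0    2    0    1]
  r1: [   0    1   -3    2    2]
Fix exponent of X2 at 1, X1 at 0, X3 at 0; solve each RREF row for its pivot's exponent:
  r0: exp(ΔT) + (0)·1 = 0 ⇒ exp(ΔT) = 0
  r1: exp(i) + (2)·1 = 0 ⇒ exp(i) = -2
Π_2 = i^-2 · X2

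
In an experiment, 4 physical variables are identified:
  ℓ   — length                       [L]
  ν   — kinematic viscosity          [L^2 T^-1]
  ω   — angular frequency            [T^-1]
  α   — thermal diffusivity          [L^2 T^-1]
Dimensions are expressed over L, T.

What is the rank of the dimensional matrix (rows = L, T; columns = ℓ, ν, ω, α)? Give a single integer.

Exponent matrix [L,T] × [ℓ,ν,ω,α]:
  L: [ 1  2  0  2]
  T: [ 0 -1 -1 -1]
Row reduction gives pivot columns ℓ,ν; rank = 2

2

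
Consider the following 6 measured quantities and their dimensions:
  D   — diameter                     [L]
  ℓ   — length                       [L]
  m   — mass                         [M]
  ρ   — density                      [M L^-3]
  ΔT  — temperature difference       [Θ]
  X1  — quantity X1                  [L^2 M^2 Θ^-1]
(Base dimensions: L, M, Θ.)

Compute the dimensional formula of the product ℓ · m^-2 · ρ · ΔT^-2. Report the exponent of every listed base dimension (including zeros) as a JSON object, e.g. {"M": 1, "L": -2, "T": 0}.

Write exponents as rows L,M,Θ / cols D,ℓ,m,ρ,ΔT,X1:
  L: [ 1  1  0 -3  0  2]
  M: [ 0  0  1  1  0  2]
  Θ: [ 0  0  0  0  1 -1]
  [L]: (1)·1+(-2)·0+(1)·-3+(-2)·0 = -2
  [M]: (1)·0+(-2)·1+(1)·1+(-2)·0 = -1
  [Θ]: (1)·0+(-2)·0+(1)·0+(-2)·1 = -2
⇒ L^-2 M^-1 Θ^-2

{"L": -2, "M": -1, "Θ": -2}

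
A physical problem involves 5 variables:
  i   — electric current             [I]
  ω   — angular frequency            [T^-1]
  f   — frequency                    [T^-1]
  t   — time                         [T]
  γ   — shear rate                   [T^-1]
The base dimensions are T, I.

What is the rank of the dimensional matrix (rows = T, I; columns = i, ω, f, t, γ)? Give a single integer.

2

Exponent matrix [T,I] × [i,ω,f,t,γ]:
  T: [ 0 -1 -1  1 -1]
  I: [ 1  0  0  0  0]
RREF → pivots at {i,ω} ⇒ r = 2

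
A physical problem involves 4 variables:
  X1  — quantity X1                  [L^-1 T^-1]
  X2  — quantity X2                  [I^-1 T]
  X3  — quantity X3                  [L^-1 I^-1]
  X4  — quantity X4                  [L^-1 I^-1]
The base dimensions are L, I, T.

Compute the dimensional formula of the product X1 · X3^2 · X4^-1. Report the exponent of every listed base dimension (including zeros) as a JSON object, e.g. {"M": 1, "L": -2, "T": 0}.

{"L": -2, "I": -1, "T": -1}

Exponent matrix [L,I,T] × [X1,X2,X3,X4]:
  L: [-1  0 -1 -1]
  I: [ 0 -1 -1 -1]
  T: [-1  1  0  0]
  [L]: (1)·-1+(2)·-1+(-1)·-1 = -2
  [I]: (1)·0+(2)·-1+(-1)·-1 = -1
  [T]: (1)·-1+(2)·0+(-1)·0 = -1
⇒ L^-2 I^-1 T^-1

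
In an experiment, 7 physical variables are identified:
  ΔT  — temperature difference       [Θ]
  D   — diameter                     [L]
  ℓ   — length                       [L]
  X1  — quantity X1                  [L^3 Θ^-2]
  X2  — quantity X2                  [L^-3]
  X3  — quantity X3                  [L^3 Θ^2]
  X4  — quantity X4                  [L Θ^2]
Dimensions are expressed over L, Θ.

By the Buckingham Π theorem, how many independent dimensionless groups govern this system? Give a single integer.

Exponent matrix [L,Θ] × [ΔT,D,ℓ,X1,X2,X3,X4]:
  L: [ 0  1  1  3 -3  3  1]
  Θ: [ 1  0  0 -2  0  2  2]
RREF → pivots at {ΔT,D} ⇒ r = 2
Π count = n − r = 7 − 2 = 5

5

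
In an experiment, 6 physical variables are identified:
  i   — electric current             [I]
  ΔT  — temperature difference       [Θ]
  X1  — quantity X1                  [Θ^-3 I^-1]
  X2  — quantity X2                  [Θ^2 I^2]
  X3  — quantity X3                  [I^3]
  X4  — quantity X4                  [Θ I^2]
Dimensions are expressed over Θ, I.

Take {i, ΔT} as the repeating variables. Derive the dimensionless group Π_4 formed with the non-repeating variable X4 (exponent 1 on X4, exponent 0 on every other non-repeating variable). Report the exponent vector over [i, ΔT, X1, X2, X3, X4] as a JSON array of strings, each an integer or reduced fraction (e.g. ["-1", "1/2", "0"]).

["-2", "-1", "0", "0", "0", "1"]

Write exponents as rows Θ,I / cols i,ΔT,X1,X2,X3,X4:
  Θ: [ 0  1 -3  2  0  1]
  I: [ 1  0 -1  2  3  2]
Row reduction gives pivot columns i,ΔT; rank = 2
Pivot set = {i,ΔT}, free = {X1,X2,X3,X4}
RREF:
  r0: [   1    0   -1    2    3    2]
  r1: [   0    1   -3    2    0    1]
Fix exponent of X4 at 1, X1 at 0, X2 at 0, X3 at 0; solve each RREF row for its pivot's exponent:
  r0: exp(i) + (2)·1 = 0 ⇒ exp(i) = -2
  r1: exp(ΔT) + (1)·1 = 0 ⇒ exp(ΔT) = -1
Π_4 = i^-2 · ΔT^-1 · X4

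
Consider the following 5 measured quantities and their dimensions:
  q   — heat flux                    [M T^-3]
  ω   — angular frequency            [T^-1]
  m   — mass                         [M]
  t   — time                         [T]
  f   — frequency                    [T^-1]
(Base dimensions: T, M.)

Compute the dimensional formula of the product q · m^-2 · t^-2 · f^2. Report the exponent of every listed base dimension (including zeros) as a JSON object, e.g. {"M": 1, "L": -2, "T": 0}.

Write exponents as rows T,M / cols q,ω,m,t,f:
  T: [-3 -1  0  1 -1]
  M: [ 1  0  1  0  0]
  [T]: (1)·-3+(-2)·0+(-2)·1+(2)·-1 = -7
  [M]: (1)·1+(-2)·1+(-2)·0+(2)·0 = -1
⇒ T^-7 M^-1

{"T": -7, "M": -1}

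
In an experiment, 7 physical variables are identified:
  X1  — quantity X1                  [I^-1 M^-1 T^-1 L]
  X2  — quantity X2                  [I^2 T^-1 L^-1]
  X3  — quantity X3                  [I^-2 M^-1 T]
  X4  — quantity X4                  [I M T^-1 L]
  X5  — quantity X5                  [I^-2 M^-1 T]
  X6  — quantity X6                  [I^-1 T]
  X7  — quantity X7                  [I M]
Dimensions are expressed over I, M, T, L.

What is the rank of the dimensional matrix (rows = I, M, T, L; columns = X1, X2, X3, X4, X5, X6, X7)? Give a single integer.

Write exponents as rows I,M,T,L / cols X1,X2,X3,X4,X5,X6,X7:
  I: [-1  2 -2  1 -2 -1  1]
  M: [-1  0 -1  1 -1  0  1]
  T: [-1 -1  1 -1  1  1  0]
  L: [ 1 -1  0  1  0  0  0]
RREF → pivots at {X1,X2,X3} ⇒ r = 3

3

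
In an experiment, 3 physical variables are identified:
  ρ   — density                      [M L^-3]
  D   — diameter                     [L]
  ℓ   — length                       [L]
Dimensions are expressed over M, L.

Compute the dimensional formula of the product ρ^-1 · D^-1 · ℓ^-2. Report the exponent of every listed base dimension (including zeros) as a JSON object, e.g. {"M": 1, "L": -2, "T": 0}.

Exponent matrix [M,L] × [ρ,D,ℓ]:
  M: [ 1  0  0]
  L: [-3  1  1]
  [M]: (-1)·1+(-1)·0+(-2)·0 = -1
  [L]: (-1)·-3+(-1)·1+(-2)·1 = 0
⇒ M^-1

{"M": -1, "L": 0}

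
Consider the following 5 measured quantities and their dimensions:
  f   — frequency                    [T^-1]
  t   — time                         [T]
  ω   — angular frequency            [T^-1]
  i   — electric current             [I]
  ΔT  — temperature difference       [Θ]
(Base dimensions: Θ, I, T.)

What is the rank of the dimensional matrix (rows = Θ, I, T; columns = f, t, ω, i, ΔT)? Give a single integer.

Write exponents as rows Θ,I,T / cols f,t,ω,i,ΔT:
  Θ: [ 0  0  0  0  1]
  I: [ 0  0  0  1  0]
  T: [-1  1 -1  0  0]
Row reduction gives pivot columns f,i,ΔT; rank = 3

3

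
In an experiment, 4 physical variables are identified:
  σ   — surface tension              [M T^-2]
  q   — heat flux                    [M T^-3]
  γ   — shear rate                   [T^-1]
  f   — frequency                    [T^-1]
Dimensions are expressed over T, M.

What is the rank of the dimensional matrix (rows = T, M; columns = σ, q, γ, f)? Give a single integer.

Dimensional matrix (T×M by σ×q×γ×f):
  T: [-2 -3 -1 -1]
  M: [ 1  1  0  0]
Row reduction gives pivot columns σ,q; rank = 2

2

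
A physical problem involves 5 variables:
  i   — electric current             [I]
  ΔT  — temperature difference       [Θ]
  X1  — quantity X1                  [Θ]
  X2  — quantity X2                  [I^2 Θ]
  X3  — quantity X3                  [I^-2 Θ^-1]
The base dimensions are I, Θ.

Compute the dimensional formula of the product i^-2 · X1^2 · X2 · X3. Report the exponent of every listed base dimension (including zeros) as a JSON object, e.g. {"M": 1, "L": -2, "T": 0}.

{"I": -2, "Θ": 2}

Dimensional matrix (I×Θ by i×ΔT×X1×X2×X3):
  I: [ 1  0  0  2 -2]
  Θ: [ 0  1  1  1 -1]
  [I]: (-2)·1+(2)·0+(1)·2+(1)·-2 = -2
  [Θ]: (-2)·0+(2)·1+(1)·1+(1)·-1 = 2
⇒ I^-2 Θ^2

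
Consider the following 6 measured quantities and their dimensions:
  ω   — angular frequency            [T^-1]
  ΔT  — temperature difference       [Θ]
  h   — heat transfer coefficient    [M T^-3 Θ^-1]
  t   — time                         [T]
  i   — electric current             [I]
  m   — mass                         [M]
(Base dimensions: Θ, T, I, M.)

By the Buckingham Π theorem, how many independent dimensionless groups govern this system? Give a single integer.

Exponent matrix [Θ,T,I,M] × [ω,ΔT,h,t,i,m]:
  Θ: [ 0  1 -1  0  0  0]
  T: [-1  0 -3  1  0  0]
  I: [ 0  0  0  0  1  0]
  M: [ 0  0  1  0  0  1]
Row reduction gives pivot columns ω,ΔT,h,i; rank = 4
Π count = n − r = 6 − 4 = 2

2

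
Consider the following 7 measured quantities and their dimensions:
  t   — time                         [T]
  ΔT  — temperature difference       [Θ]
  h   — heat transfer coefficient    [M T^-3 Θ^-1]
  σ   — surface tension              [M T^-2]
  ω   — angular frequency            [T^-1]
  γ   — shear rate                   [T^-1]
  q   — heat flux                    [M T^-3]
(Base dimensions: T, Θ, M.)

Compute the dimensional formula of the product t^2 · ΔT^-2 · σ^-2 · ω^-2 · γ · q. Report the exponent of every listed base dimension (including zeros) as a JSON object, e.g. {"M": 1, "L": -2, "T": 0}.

{"T": 4, "Θ": -2, "M": -1}

Write exponents as rows T,Θ,M / cols t,ΔT,h,σ,ω,γ,q:
  T: [ 1  0 -3 -2 -1 -1 -3]
  Θ: [ 0  1 -1  0  0  0  0]
  M: [ 0  0  1  1  0  0  1]
  [T]: (2)·1+(-2)·0+(-2)·-2+(-2)·-1+(1)·-1+(1)·-3 = 4
  [Θ]: (2)·0+(-2)·1+(-2)·0+(-2)·0+(1)·0+(1)·0 = -2
  [M]: (2)·0+(-2)·0+(-2)·1+(-2)·0+(1)·0+(1)·1 = -1
⇒ T^4 Θ^-2 M^-1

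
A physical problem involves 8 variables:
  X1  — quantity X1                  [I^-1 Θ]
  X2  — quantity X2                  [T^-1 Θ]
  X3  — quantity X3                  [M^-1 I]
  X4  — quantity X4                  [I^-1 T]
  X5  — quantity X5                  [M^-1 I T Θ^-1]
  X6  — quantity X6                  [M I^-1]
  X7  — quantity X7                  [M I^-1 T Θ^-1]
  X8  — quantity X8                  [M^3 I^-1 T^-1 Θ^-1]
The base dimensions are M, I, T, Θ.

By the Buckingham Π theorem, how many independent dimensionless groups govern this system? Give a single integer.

Dimensional matrix (M×I×T×Θ by X1×X2×X3×X4×X5×X6×X7×X8):
  M: [ 0  0 -1  0 -1  1  1  3]
  I: [-1  0  1 -1  1 -1 -1 -1]
  T: [ 0 -1  0  1  1  0  1 -1]
  Θ: [ 1  1  0  0 -1  0 -1 -1]
Row reduction gives pivot columns X1,X2,X3; rank = 3
8 vars − rank 3 = 5 Π groups

5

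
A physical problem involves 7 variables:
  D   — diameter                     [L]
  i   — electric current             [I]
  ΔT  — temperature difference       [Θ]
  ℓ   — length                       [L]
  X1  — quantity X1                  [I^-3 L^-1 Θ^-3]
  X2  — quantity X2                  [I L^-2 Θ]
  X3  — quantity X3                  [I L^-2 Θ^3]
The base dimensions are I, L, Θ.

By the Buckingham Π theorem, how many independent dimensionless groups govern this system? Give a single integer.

4

Exponent matrix [I,L,Θ] × [D,i,ΔT,ℓ,X1,X2,X3]:
  I: [ 0  1  0  0 -3  1  1]
  L: [ 1  0  0  1 -1 -2 -2]
  Θ: [ 0  0  1  0 -3  1  3]
Row reduction gives pivot columns D,i,ΔT; rank = 3
Π count = n − r = 7 − 3 = 4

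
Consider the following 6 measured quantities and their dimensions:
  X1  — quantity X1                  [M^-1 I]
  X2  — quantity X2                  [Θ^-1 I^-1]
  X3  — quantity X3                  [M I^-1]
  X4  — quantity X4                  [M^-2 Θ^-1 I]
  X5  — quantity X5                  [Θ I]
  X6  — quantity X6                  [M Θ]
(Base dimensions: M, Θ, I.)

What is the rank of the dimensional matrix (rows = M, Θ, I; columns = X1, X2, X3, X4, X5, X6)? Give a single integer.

2

Write exponents as rows M,Θ,I / cols X1,X2,X3,X4,X5,X6:
  M: [-1  0  1 -2  0  1]
  Θ: [ 0 -1  0 -1  1  1]
  I: [ 1 -1 -1  1  1  0]
RREF → pivots at {X1,X2} ⇒ r = 2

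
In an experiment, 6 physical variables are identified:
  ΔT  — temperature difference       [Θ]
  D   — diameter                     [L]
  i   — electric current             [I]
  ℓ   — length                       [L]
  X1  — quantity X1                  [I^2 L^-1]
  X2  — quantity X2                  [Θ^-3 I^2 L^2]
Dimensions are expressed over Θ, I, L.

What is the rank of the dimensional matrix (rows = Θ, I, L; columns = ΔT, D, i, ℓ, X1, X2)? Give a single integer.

Dimensional matrix (Θ×I×L by ΔT×D×i×ℓ×X1×X2):
  Θ: [ 1  0  0  0  0 -3]
  I: [ 0  0  1  0  2  2]
  L: [ 0  1  0  1 -1  2]
Echelon form has 3 nonzero rows (pivots: ΔT,D,i)

3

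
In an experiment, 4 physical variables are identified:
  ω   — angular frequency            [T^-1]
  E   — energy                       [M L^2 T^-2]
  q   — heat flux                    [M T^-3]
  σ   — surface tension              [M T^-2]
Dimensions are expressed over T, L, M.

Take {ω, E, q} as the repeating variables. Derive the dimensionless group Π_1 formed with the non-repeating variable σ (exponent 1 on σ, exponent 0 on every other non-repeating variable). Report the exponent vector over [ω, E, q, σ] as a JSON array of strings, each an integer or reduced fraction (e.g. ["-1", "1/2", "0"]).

["1", "0", "-1", "1"]

Write exponents as rows T,L,M / cols ω,E,q,σ:
  T: [-1 -2 -3 -2]
  L: [ 0  2  0  0]
  M: [ 0  1  1  1]
Row reduction gives pivot columns ω,E,q; rank = 3
Repeat: ω,E,q; free: σ
RREF:
  r0: [   1    0    0   -1]
  r1: [   0    1    0    0]
  r2: [   0    0    1    1]
Fix exponent of σ at 1; solve each RREF row for its pivot's exponent:
  r0: exp(ω) + (-1)·1 = 0 ⇒ exp(ω) = 1
  r1: exp(E) + (0)·1 = 0 ⇒ exp(E) = 0
  r2: exp(q) + (1)·1 = 0 ⇒ exp(q) = -1
Π_1 = ω · q^-1 · σ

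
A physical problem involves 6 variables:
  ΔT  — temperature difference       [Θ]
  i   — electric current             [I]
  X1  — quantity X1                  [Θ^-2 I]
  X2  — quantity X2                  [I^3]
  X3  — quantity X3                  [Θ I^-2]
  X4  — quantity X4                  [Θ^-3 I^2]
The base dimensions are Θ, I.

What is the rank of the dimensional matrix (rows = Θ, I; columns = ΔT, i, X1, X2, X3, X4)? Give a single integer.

Write exponents as rows Θ,I / cols ΔT,i,X1,X2,X3,X4:
  Θ: [ 1  0 -2  0  1 -3]
  I: [ 0  1  1  3 -2  2]
Row reduction gives pivot columns ΔT,i; rank = 2

2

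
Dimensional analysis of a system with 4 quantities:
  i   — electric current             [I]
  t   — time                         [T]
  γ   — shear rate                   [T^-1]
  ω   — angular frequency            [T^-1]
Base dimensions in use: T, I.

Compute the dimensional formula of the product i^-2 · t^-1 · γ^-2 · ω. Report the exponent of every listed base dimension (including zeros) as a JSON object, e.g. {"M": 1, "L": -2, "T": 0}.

{"T": 0, "I": -2}

Dimensional matrix (T×I by i×t×γ×ω):
  T: [ 0  1 -1 -1]
  I: [ 1  0  0  0]
  [T]: (-2)·0+(-1)·1+(-2)·-1+(1)·-1 = 0
  [I]: (-2)·1+(-1)·0+(-2)·0+(1)·0 = -2
⇒ I^-2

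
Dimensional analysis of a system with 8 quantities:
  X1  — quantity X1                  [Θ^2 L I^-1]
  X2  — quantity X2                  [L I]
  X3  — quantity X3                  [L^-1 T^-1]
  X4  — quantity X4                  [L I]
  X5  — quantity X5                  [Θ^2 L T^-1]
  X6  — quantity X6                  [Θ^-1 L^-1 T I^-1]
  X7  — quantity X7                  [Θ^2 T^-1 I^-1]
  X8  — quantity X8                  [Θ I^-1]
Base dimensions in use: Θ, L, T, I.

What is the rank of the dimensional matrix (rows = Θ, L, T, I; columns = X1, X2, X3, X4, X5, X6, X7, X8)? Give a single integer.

3

Write exponents as rows Θ,L,T,I / cols X1,X2,X3,X4,X5,X6,X7,X8:
  Θ: [ 2  0  0  0  2 -1  2  1]
  L: [ 1  1 -1  1  1 -1  0  0]
  T: [ 0  0 -1  0 -1  1 -1  0]
  I: [-1  1  0  1  0 -1 -1 -1]
Echelon form has 3 nonzero rows (pivots: X1,X2,X3)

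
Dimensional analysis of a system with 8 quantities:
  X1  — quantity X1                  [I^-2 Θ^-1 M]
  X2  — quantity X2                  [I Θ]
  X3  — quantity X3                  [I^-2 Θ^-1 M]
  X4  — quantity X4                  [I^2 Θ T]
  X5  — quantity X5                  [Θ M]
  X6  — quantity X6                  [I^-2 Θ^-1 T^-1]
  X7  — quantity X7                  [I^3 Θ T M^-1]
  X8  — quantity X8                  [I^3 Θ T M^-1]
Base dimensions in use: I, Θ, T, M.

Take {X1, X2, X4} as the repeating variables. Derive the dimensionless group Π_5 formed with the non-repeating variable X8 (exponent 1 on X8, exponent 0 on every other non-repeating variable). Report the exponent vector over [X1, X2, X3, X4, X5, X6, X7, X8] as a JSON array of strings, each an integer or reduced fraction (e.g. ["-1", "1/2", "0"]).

Write exponents as rows I,Θ,T,M / cols X1,X2,X3,X4,X5,X6,X7,X8:
  I: [-2  1 -2  2  0 -2  3  3]
  Θ: [-1  1 -1  1  1 -1  1  1]
  T: [ 0  0  0  1  0 -1  1  1]
  M: [ 1  0  1  0  1  0 -1 -1]
Echelon form has 3 nonzero rows (pivots: X1,X2,X4)
Repeat: X1,X2,X4; free: X3,X5,X6,X7,X8
RREF:
  r0: [   1    0    1    0    1    0   -1   -1]
  r1: [   0    1    0    0    2    0   -1   -1]
  r2: [   0    0    0    1    0   -1    1    1]
  r3: [   0    0    0    0    0    0    0    0]
Fix exponent of X8 at 1, X3 at 0, X5 at 0, X6 at 0, X7 at 0; solve each RREF row for its pivot's exponent:
  r0: exp(X1) + (-1)·1 = 0 ⇒ exp(X1) = 1
  r1: exp(X2) + (-1)·1 = 0 ⇒ exp(X2) = 1
  r2: exp(X4) + (1)·1 = 0 ⇒ exp(X4) = -1
Π_5 = X1 · X2 · X4^-1 · X8

["1", "1", "0", "-1", "0", "0", "0", "1"]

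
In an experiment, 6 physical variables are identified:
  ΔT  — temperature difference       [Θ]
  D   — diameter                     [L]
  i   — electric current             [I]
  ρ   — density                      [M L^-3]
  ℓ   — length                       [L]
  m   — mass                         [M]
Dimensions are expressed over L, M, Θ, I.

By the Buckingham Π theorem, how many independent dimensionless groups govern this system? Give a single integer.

Exponent matrix [L,M,Θ,I] × [ΔT,D,i,ρ,ℓ,m]:
  L: [ 0  1  0 -3  1  0]
  M: [ 0  0  0  1  0  1]
  Θ: [ 1  0  0  0  0  0]
  I: [ 0  0  1  0  0  0]
Row reduction gives pivot columns ΔT,D,i,ρ; rank = 4
n=6, r=4 ⇒ 2 dimensionless groups

2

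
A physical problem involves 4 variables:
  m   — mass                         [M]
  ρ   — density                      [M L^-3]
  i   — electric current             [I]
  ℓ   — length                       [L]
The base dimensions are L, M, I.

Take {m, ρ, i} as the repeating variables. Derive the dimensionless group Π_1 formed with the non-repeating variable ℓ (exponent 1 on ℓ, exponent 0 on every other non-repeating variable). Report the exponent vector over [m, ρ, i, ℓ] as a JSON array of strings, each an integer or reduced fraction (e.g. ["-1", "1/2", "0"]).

["-1/3", "1/3", "0", "1"]

Dimensional matrix (L×M×I by m×ρ×i×ℓ):
  L: [ 0 -3  0  1]
  M: [ 1  1  0  0]
  I: [ 0  0  1  0]
Echelon form has 3 nonzero rows (pivots: m,ρ,i)
Repeat: m,ρ,i; free: ℓ
RREF:
  r0: [   1    0    0  1/3]
  r1: [   0    1    0 -1/3]
  r2: [   0    0    1    0]
Fix exponent of ℓ at 1; solve each RREF row for its pivot's exponent:
  r0: exp(m) + (1/3)·1 = 0 ⇒ exp(m) = -1/3
  r1: exp(ρ) + (-1/3)·1 = 0 ⇒ exp(ρ) = 1/3
  r2: exp(i) + (0)·1 = 0 ⇒ exp(i) = 0
Π_1 = m^(-1/3) · ρ^(1/3) · ℓ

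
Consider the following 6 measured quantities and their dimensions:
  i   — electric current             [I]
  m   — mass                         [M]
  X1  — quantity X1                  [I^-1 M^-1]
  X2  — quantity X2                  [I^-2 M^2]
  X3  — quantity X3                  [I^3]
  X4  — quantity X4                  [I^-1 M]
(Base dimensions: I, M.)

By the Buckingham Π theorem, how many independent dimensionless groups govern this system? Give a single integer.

Write exponents as rows I,M / cols i,m,X1,X2,X3,X4:
  I: [ 1  0 -1 -2  3 -1]
  M: [ 0  1 -1  2  0  1]
Row reduction gives pivot columns i,m; rank = 2
6 vars − rank 2 = 4 Π groups

4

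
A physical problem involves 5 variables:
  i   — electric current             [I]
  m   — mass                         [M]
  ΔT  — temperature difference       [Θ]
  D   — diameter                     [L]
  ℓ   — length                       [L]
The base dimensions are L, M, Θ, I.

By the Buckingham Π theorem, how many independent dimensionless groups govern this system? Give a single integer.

Exponent matrix [L,M,Θ,I] × [i,m,ΔT,D,ℓ]:
  L: [ 0  0  0  1  1]
  M: [ 0  1  0  0  0]
  Θ: [ 0  0  1  0  0]
  I: [ 1  0  0  0  0]
Echelon form has 4 nonzero rows (pivots: i,m,ΔT,D)
Π count = n − r = 5 − 4 = 1

1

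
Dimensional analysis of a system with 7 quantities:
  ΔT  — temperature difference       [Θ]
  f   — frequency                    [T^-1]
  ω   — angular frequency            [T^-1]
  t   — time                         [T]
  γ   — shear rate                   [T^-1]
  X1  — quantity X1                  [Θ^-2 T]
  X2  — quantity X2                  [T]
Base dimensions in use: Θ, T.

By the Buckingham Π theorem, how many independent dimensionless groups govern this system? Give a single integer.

5

Exponent matrix [Θ,T] × [ΔT,f,ω,t,γ,X1,X2]:
  Θ: [ 1  0  0  0  0 -2  0]
  T: [ 0 -1 -1  1 -1  1  1]
Row reduction gives pivot columns ΔT,f; rank = 2
n=7, r=2 ⇒ 5 dimensionless groups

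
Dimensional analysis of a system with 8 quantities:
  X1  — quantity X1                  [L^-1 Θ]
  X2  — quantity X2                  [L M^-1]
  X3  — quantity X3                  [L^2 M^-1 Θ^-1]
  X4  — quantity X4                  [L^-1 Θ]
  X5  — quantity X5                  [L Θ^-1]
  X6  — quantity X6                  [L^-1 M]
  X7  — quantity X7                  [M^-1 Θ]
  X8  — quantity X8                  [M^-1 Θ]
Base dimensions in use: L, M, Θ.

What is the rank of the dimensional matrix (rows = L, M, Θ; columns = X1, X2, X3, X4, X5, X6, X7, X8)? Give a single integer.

2

Dimensional matrix (L×M×Θ by X1×X2×X3×X4×X5×X6×X7×X8):
  L: [-1  1  2 -1  1 -1  0  0]
  M: [ 0 -1 -1  0  0  1 -1 -1]
  Θ: [ 1  0 -1  1 -1  0  1  1]
RREF → pivots at {X1,X2} ⇒ r = 2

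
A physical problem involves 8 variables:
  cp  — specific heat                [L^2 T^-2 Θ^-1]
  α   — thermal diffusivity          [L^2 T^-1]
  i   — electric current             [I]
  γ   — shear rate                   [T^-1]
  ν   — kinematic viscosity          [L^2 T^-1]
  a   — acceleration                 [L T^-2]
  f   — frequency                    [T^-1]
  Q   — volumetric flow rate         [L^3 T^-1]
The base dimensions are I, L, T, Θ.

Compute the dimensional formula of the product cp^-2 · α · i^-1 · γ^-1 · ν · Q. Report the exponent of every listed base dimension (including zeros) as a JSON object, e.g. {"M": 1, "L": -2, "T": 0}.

{"I": -1, "L": 3, "T": 2, "Θ": 2}

Exponent matrix [I,L,T,Θ] × [cp,α,i,γ,ν,a,f,Q]:
  I: [ 0  0  1  0  0  0  0  0]
  L: [ 2  2  0  0  2  1  0  3]
  T: [-2 -1  0 -1 -1 -2 -1 -1]
  Θ: [-1  0  0  0  0  0  0  0]
  [I]: (-2)·0+(1)·0+(-1)·1+(-1)·0+(1)·0+(1)·0 = -1
  [L]: (-2)·2+(1)·2+(-1)·0+(-1)·0+(1)·2+(1)·3 = 3
  [T]: (-2)·-2+(1)·-1+(-1)·0+(-1)·-1+(1)·-1+(1)·-1 = 2
  [Θ]: (-2)·-1+(1)·0+(-1)·0+(-1)·0+(1)·0+(1)·0 = 2
⇒ I^-1 L^3 T^2 Θ^2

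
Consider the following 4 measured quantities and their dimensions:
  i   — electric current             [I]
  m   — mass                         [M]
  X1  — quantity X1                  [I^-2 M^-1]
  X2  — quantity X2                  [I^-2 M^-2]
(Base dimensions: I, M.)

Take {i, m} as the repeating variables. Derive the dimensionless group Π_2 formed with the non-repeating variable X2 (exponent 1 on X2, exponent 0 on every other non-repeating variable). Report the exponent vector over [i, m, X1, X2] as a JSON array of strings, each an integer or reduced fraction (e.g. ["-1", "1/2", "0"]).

["2", "2", "0", "1"]

Write exponents as rows I,M / cols i,m,X1,X2:
  I: [ 1  0 -2 -2]
  M: [ 0  1 -1 -2]
Echelon form has 2 nonzero rows (pivots: i,m)
Repeat: i,m; free: X1,X2
RREF:
  r0: [   1    0   -2   -2]
  r1: [   0    1   -1   -2]
Fix exponent of X2 at 1, X1 at 0; solve each RREF row for its pivot's exponent:
  r0: exp(i) + (-2)·1 = 0 ⇒ exp(i) = 2
  r1: exp(m) + (-2)·1 = 0 ⇒ exp(m) = 2
Π_2 = i^2 · m^2 · X2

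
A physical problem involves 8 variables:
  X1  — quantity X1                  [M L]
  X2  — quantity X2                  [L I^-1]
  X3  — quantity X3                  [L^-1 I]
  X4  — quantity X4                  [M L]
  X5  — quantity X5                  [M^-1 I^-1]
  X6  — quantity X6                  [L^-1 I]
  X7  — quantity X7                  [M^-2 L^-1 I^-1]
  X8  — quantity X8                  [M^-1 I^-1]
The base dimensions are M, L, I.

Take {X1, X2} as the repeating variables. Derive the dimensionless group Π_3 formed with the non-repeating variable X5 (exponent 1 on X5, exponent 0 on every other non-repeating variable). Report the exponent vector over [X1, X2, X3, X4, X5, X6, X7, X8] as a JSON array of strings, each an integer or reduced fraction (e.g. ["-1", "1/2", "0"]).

["1", "-1", "0", "0", "1", "0", "0", "0"]

Dimensional matrix (M×L×I by X1×X2×X3×X4×X5×X6×X7×X8):
  M: [ 1  0  0  1 -1  0 -2 -1]
  L: [ 1  1 -1  1  0 -1 -1  0]
  I: [ 0 -1  1  0 -1  1 -1 -1]
RREF → pivots at {X1,X2} ⇒ r = 2
Pivot set = {X1,X2}, free = {X3,X4,X5,X6,X7,X8}
RREF:
  r0: [   1    0    0    1   -1    0   -2   -1]
  r1: [   0    1   -1    0    1   -1    1    1]
  r2: [   0    0    0    0    0    0    0    0]
Fix exponent of X5 at 1, X3 at 0, X4 at 0, X6 at 0, X7 at 0, X8 at 0; solve each RREF row for its pivot's exponent:
  r0: exp(X1) + (-1)·1 = 0 ⇒ exp(X1) = 1
  r1: exp(X2) + (1)·1 = 0 ⇒ exp(X2) = -1
Π_3 = X1 · X2^-1 · X5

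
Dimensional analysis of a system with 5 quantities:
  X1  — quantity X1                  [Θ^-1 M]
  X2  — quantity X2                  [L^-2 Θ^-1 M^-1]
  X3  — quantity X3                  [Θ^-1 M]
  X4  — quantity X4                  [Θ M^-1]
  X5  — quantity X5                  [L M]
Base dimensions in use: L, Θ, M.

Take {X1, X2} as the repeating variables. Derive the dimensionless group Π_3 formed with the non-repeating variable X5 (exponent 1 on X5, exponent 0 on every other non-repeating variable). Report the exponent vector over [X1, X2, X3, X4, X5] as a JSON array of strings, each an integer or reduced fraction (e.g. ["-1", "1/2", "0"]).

Exponent matrix [L,Θ,M] × [X1,X2,X3,X4,X5]:
  L: [ 0 -2  0  0  1]
  Θ: [-1 -1 -1  1  0]
  M: [ 1 -1  1 -1  1]
RREF → pivots at {X1,X2} ⇒ r = 2
Pivot set = {X1,X2}, free = {X3,X4,X5}
RREF:
  r0: [   1    0    1   -1  1/2]
  r1: [   0    1    0    0 -1/2]
  r2: [   0    0    0    0    0]
Fix exponent of X5 at 1, X3 at 0, X4 at 0; solve each RREF row for its pivot's exponent:
  r0: exp(X1) + (1/2)·1 = 0 ⇒ exp(X1) = -1/2
  r1: exp(X2) + (-1/2)·1 = 0 ⇒ exp(X2) = 1/2
Π_3 = X1^(-1/2) · X2^(1/2) · X5

["-1/2", "1/2", "0", "0", "1"]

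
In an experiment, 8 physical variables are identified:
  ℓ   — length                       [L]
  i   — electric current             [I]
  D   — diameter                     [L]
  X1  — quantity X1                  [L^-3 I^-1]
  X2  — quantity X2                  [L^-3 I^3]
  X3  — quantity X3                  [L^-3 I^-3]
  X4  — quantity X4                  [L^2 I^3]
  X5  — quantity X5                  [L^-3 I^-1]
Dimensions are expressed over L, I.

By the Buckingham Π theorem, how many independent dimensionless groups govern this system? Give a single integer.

Exponent matrix [L,I] × [ℓ,i,D,X1,X2,X3,X4,X5]:
  L: [ 1  0  1 -3 -3 -3  2 -3]
  I: [ 0  1  0 -1  3 -3  3 -1]
RREF → pivots at {ℓ,i} ⇒ r = 2
Π count = n − r = 8 − 2 = 6

6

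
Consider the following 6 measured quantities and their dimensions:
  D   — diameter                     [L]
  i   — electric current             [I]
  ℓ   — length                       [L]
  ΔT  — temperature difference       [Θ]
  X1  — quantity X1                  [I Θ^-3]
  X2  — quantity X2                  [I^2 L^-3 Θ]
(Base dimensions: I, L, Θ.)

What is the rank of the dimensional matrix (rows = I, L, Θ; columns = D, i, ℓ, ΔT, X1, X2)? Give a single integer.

Exponent matrix [I,L,Θ] × [D,i,ℓ,ΔT,X1,X2]:
  I: [ 0  1  0  0  1  2]
  L: [ 1  0  1  0  0 -3]
  Θ: [ 0  0  0  1 -3  1]
Echelon form has 3 nonzero rows (pivots: D,i,ΔT)

3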